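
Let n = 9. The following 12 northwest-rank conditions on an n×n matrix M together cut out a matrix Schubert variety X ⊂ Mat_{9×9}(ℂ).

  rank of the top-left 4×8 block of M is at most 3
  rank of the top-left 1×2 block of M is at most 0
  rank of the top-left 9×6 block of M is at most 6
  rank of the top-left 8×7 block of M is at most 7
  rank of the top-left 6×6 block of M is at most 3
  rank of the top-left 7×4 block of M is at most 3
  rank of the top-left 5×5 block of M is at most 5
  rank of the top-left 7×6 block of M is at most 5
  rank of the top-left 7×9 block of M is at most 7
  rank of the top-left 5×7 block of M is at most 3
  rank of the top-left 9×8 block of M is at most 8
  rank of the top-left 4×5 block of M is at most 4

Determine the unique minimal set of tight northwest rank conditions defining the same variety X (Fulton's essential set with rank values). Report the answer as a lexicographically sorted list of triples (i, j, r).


Computing R[i][j] = min implied NW-rank bound (n=9, 12 conditions):

  0, 0, 1, 1, 1, 1, 1, 1, 1
  1, 1, 2, 2, 2, 2, 2, 2, 2
  1, 2, 3, 3, 3, 3, 3, 3, 3
  1, 2, 3, 3, 3, 3, 3, 3, 4
  1, 2, 3, 3, 3, 3, 3, 4, 5
  1, 2, 3, 3, 3, 3, 4, 5, 6
  1, 2, 3, 3, 4, 4, 5, 6, 7
  1, 2, 3, 4, 5, 5, 6, 7, 8
  1, 2, 3, 4, 5, 6, 7, 8, 9

reading off 1-entries of Δ²R: w = (3, 1, 2, 9, 8, 7, 5, 4, 6).

Rothe diagram D(w) (15 cells), 5 SE-corners (essential conditions):

[(1, 2, 0), (4, 8, 3), (5, 7, 3), (6, 6, 3), (7, 4, 3)]


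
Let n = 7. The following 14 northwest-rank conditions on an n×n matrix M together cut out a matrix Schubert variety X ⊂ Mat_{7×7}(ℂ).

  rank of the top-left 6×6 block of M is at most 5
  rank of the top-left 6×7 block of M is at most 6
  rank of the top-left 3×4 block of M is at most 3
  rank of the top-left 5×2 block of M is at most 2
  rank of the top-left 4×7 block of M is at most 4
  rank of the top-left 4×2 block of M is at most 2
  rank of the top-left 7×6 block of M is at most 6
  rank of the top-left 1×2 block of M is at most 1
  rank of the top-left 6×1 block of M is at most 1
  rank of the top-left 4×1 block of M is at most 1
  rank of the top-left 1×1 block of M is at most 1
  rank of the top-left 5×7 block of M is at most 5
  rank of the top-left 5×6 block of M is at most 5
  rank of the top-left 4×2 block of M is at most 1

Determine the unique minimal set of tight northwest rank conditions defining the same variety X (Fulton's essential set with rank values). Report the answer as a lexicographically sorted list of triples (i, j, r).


Propagating the 14 rank bounds to every northwest block:

  1, 1, 1, 1, 1, 1, 1
  1, 1, 2, 2, 2, 2, 2
  1, 1, 2, 3, 3, 3, 3
  1, 1, 2, 3, 4, 4, 4
  1, 2, 3, 4, 5, 5, 5
  1, 2, 3, 4, 5, 5, 6
  1, 2, 3, 4, 5, 6, 7

the unique w with this rank table is (1, 3, 4, 5, 2, 7, 6).

|D(w)|=4, |Ess(w)|=2:

[(4, 2, 1), (6, 6, 5)]


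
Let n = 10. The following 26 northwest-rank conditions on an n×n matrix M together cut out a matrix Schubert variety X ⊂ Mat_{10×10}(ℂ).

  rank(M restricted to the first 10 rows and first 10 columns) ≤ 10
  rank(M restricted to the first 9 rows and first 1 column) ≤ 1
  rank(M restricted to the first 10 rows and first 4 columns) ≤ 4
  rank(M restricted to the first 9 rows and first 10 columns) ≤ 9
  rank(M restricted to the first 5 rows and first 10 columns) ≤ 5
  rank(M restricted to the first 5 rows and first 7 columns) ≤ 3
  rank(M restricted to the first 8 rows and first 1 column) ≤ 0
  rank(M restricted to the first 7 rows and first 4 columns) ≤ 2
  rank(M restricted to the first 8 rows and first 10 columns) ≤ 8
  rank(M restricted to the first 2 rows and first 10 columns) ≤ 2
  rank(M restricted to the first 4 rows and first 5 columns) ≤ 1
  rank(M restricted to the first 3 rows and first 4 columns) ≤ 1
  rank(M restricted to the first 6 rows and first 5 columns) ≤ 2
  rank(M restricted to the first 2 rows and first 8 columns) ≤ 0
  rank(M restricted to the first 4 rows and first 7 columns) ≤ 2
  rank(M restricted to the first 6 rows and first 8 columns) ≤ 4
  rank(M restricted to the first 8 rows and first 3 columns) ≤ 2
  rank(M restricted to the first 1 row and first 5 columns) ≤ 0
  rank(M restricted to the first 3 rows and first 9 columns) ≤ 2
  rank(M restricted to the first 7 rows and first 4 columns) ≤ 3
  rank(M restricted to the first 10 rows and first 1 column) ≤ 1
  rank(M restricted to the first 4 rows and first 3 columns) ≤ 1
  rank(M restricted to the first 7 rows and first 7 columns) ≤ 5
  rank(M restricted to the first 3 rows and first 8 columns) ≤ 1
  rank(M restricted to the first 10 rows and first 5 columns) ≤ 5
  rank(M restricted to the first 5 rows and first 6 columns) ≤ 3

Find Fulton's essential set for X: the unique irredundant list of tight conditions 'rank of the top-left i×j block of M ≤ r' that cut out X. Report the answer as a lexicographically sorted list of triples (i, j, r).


Computing R[i][j] = min implied NW-rank bound (n=10, 26 conditions):

  0, 0, 0, 0, 0, 0, 0, 0, 1, 1
  0, 0, 0, 0, 0, 0, 0, 0, 1, 2
  0, 1, 1, 1, 1, 1, 1, 1, 2, 3
  0, 1, 1, 1, 1, 2, 2, 2, 3, 4
  0, 1, 2, 2, 2, 3, 3, 3, 4, 5
  0, 1, 2, 2, 2, 3, 4, 4, 5, 6
  0, 1, 2, 2, 3, 4, 5, 5, 6, 7
  0, 1, 2, 3, 4, 5, 6, 6, 7, 8
  1, 2, 3, 4, 5, 6, 7, 7, 8, 9
  1, 2, 3, 4, 5, 6, 7, 8, 9, 10

hence w(1..10) = (9, 10, 2, 6, 3, 7, 5, 4, 1, 8).

|D(w)|=28, |Ess(w)|=5:

[(2, 8, 0), (4, 5, 1), (6, 5, 2), (7, 4, 2), (8, 1, 0)]


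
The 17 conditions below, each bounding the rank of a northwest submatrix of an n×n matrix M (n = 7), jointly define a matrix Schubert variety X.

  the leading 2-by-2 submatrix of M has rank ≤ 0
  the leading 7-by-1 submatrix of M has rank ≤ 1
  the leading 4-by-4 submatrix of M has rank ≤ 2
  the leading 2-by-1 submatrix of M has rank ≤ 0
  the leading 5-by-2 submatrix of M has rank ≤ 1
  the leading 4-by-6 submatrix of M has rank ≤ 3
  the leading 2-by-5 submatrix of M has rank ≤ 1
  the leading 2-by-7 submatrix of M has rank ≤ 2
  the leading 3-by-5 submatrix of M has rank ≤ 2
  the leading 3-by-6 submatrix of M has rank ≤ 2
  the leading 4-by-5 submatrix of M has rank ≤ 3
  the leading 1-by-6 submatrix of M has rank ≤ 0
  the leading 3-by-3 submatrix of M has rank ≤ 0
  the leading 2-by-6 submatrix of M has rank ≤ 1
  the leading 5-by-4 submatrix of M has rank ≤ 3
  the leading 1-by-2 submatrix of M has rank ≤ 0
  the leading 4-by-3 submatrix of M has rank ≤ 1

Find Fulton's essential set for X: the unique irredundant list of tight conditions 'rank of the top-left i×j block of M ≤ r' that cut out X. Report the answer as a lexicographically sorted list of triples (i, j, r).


Rank table r_w(7×7) implied by the 17 constraints:

  row 1: 0  0  0  0  0  0  1
  row 2: 0  0  0  1  1  1  2
  row 3: 0  0  0  1  2  2  3
  row 4: 1  1  1  2  3  3  4
  row 5: 1  1  2  3  4  4  5
  row 6: 1  2  3  4  5  5  6
  row 7: 1  2  3  4  5  6  7

reading off 1-entries of Δ²R: w = (7, 4, 5, 1, 3, 2, 6).

D(w) has 13 cells with 3 SE-corners; essential set:

[(1, 6, 0), (3, 3, 0), (5, 2, 1)]


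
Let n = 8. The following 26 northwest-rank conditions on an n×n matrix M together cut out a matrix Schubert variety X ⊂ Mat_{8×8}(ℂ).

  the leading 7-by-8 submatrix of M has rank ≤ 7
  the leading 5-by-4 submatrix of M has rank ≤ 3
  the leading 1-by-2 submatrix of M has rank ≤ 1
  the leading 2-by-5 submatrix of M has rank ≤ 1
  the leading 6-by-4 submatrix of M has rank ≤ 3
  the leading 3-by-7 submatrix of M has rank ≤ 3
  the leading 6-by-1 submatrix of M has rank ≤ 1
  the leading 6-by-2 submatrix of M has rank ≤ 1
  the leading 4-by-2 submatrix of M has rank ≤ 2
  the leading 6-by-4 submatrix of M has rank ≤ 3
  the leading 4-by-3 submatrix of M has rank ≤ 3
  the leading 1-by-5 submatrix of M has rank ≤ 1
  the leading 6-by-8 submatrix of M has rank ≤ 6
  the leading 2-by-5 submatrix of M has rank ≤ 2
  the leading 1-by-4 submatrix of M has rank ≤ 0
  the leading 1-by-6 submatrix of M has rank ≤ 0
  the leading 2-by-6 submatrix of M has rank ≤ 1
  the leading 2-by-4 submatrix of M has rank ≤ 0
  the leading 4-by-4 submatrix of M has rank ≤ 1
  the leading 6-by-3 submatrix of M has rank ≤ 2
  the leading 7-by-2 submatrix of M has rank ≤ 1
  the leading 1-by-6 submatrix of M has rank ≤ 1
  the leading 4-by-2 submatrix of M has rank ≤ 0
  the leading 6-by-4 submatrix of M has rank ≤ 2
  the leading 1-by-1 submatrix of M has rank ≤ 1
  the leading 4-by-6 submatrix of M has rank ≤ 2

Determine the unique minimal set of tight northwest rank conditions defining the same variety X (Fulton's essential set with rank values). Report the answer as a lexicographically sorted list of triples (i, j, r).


Recovering R(i,j) via the rank-extension bound from the 26 conditions:

  0 0 0 0 0 0 1 1
  0 0 0 0 1 1 2 2
  0 0 1 1 2 2 3 3
  0 0 1 1 2 2 3 4
  1 1 2 2 3 3 4 5
  1 1 2 2 3 4 5 6
  1 1 2 3 4 5 6 7
  1 2 3 4 5 6 7 8

reading off 1-entries of Δ²R: w = (7, 5, 3, 8, 1, 6, 4, 2).

Rothe diagram D(w) (19 cells), 7 SE-corners (essential conditions):

[(1, 6, 0), (2, 4, 0), (4, 2, 0), (4, 4, 1), (4, 6, 2), (6, 4, 2), (7, 2, 1)]


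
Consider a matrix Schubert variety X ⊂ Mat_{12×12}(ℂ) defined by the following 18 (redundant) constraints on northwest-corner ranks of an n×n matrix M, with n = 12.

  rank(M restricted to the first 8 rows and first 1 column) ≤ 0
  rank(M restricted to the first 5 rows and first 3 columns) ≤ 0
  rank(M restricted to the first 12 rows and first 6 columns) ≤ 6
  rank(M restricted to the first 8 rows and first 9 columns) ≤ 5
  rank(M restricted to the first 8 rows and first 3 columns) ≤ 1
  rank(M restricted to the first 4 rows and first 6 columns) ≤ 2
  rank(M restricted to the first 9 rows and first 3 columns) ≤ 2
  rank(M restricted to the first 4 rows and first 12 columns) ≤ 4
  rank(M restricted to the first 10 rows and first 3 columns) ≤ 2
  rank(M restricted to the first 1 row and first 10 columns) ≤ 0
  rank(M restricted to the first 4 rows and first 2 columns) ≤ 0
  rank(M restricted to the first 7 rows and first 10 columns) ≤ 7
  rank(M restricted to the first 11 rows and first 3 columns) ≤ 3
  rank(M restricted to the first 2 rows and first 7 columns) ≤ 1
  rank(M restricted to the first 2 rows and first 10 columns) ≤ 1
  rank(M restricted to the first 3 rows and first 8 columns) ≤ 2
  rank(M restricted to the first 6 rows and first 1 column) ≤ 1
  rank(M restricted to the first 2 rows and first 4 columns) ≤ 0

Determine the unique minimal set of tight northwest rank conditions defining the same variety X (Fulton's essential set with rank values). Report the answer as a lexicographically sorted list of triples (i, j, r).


Rank table r_w(12×12) implied by the 18 constraints:

  row 1: 0 | 0 | 0 | 0 | 0 | 0 | 0 | 0 | 0 | 0 | 1 | 1
  row 2: 0 | 0 | 0 | 0 | 1 | 1 | 1 | 1 | 1 | 1 | 2 | 2
  row 3: 0 | 0 | 0 | 1 | 2 | 2 | 2 | 2 | 2 | 2 | 3 | 3
  row 4: 0 | 0 | 0 | 1 | 2 | 2 | 3 | 3 | 3 | 3 | 4 | 4
  row 5: 0 | 0 | 0 | 1 | 2 | 3 | 4 | 4 | 4 | 4 | 5 | 5
  row 6: 0 | 1 | 1 | 2 | 3 | 4 | 5 | 5 | 5 | 5 | 6 | 6
  row 7: 0 | 1 | 1 | 2 | 3 | 4 | 5 | 5 | 5 | 6 | 7 | 7
  row 8: 0 | 1 | 1 | 2 | 3 | 4 | 5 | 5 | 5 | 6 | 7 | 8
  row 9: 1 | 2 | 2 | 3 | 4 | 5 | 6 | 6 | 6 | 7 | 8 | 9
  row 10: 1 | 2 | 2 | 3 | 4 | 5 | 6 | 7 | 7 | 8 | 9 | 10
  row 11: 1 | 2 | 3 | 4 | 5 | 6 | 7 | 8 | 8 | 9 | 10 | 11
  row 12: 1 | 2 | 3 | 4 | 5 | 6 | 7 | 8 | 9 | 10 | 11 | 12

giving w = (11, 5, 4, 7, 6, 2, 10, 12, 1, 8, 3, 9) via Δ²R.

Fulton essential set (8 of the 34 Rothe cells):

[(1, 10, 0), (2, 4, 0), (4, 6, 2), (5, 3, 0), (8, 1, 0), (8, 3, 1), (8, 9, 5), (10, 3, 2)]


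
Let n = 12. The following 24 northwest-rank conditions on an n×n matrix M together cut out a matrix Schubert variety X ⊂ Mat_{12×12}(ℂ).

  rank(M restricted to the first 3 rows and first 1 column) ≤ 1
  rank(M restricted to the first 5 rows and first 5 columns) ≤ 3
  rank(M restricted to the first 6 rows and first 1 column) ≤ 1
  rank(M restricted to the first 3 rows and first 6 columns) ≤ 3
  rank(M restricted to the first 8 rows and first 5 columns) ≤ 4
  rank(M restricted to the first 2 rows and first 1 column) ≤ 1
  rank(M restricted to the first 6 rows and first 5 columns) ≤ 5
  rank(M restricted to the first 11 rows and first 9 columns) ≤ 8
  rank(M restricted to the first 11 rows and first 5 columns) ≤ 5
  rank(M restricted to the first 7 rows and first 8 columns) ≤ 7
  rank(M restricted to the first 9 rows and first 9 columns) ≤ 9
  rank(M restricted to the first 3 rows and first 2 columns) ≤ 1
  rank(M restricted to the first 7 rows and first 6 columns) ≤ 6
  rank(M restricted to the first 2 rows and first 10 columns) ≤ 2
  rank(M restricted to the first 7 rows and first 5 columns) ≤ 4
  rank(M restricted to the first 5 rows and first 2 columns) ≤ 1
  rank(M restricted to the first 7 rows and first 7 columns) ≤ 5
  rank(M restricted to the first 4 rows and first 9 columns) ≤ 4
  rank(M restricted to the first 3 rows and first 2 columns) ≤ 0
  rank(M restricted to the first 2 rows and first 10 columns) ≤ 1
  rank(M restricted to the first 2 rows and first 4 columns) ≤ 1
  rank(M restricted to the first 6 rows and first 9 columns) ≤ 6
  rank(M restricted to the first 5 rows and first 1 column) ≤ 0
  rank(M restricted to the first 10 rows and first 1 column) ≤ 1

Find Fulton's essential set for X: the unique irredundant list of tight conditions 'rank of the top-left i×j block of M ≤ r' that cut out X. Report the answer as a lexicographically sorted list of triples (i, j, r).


Reconstructing r_w from the 24 given conditions:

  i=1: 0 0 1 1 1 1 1 1 1 1 1 1
  i=2: 0 0 1 1 1 1 1 1 1 1 2 2
  i=3: 0 0 1 2 2 2 2 2 2 2 3 3
  i=4: 0 1 2 3 3 3 3 3 3 3 4 4
  i=5: 0 1 2 3 3 4 4 4 4 4 5 5
  i=6: 1 2 3 4 4 5 5 5 5 5 6 6
  i=7: 1 2 3 4 4 5 5 6 6 6 7 7
  i=8: 1 2 3 4 4 5 6 7 7 7 8 8
  i=9: 1 2 3 4 5 6 7 8 8 8 9 9
  i=10: 1 2 3 4 5 6 7 8 8 9 10 10
  i=11: 1 2 3 4 5 6 7 8 8 9 10 11
  i=12: 1 2 3 4 5 6 7 8 9 10 11 12

giving w = (3, 11, 4, 2, 6, 1, 8, 7, 5, 10, 12, 9) via Δ²R.

Rothe diagram D(w) (21 cells), 7 SE-corners (essential conditions):

[(2, 10, 1), (3, 2, 0), (5, 1, 0), (5, 5, 3), (7, 7, 5), (8, 5, 4), (11, 9, 8)]


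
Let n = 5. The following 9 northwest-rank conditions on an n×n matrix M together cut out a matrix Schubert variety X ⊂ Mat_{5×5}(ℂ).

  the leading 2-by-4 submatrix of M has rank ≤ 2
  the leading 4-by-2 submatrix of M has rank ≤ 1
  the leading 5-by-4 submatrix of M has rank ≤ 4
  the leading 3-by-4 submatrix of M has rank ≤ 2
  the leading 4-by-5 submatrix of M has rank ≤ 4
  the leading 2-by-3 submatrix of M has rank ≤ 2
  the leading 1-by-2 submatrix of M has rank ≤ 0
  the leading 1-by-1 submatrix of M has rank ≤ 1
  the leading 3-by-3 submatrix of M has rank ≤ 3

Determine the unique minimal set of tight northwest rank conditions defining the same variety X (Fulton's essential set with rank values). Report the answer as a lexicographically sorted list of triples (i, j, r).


Rank table r_w(5×5) implied by the 9 constraints:

  0 0 1 1 1
  1 1 2 2 2
  1 1 2 2 3
  1 1 2 3 4
  1 2 3 4 5

second differences of R give the permutation w = (3, 1, 5, 4, 2).

Fulton essential set (3 of the 5 Rothe cells):

[(1, 2, 0), (3, 4, 2), (4, 2, 1)]


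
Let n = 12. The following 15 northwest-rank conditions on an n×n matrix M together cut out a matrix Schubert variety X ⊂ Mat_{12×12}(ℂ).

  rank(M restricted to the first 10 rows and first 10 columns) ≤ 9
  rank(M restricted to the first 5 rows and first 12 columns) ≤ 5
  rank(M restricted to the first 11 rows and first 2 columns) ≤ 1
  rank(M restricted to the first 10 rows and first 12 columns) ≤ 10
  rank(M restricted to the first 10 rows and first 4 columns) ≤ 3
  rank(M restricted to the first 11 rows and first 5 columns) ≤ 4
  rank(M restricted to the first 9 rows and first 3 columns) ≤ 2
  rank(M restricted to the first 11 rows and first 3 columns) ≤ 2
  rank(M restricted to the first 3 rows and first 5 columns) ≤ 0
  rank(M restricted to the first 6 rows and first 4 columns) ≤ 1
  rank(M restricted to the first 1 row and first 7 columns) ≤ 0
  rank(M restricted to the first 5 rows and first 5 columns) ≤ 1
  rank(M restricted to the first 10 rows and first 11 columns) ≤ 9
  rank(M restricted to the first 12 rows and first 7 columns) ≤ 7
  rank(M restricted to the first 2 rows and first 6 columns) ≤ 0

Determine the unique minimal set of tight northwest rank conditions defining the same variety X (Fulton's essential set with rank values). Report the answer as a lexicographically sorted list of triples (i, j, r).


Rank table r_w(12×12) implied by the 15 constraints:

  i=1: 0 | 0 | 0 | 0 | 0 | 0 | 0 | 1 | 1 | 1 | 1 | 1
  i=2: 0 | 0 | 0 | 0 | 0 | 0 | 1 | 2 | 2 | 2 | 2 | 2
  i=3: 0 | 0 | 0 | 0 | 0 | 1 | 2 | 3 | 3 | 3 | 3 | 3
  i=4: 1 | 1 | 1 | 1 | 1 | 2 | 3 | 4 | 4 | 4 | 4 | 4
  i=5: 1 | 1 | 1 | 1 | 1 | 2 | 3 | 4 | 5 | 5 | 5 | 5
  i=6: 1 | 1 | 1 | 1 | 2 | 3 | 4 | 5 | 6 | 6 | 6 | 6
  i=7: 1 | 1 | 2 | 2 | 3 | 4 | 5 | 6 | 7 | 7 | 7 | 7
  i=8: 1 | 1 | 2 | 3 | 4 | 5 | 6 | 7 | 8 | 8 | 8 | 8
  i=9: 1 | 1 | 2 | 3 | 4 | 5 | 6 | 7 | 8 | 9 | 9 | 9
  i=10: 1 | 1 | 2 | 3 | 4 | 5 | 6 | 7 | 8 | 9 | 9 | 10
  i=11: 1 | 1 | 2 | 3 | 4 | 5 | 6 | 7 | 8 | 9 | 10 | 11
  i=12: 1 | 2 | 3 | 4 | 5 | 6 | 7 | 8 | 9 | 10 | 11 | 12

so w = (8, 7, 6, 1, 9, 5, 3, 4, 10, 12, 11, 2).

ℓ(w)=31; the 7 essential cells (i,j,r):

[(1, 7, 0), (2, 6, 0), (3, 5, 0), (5, 5, 1), (6, 4, 1), (10, 11, 9), (11, 2, 1)]


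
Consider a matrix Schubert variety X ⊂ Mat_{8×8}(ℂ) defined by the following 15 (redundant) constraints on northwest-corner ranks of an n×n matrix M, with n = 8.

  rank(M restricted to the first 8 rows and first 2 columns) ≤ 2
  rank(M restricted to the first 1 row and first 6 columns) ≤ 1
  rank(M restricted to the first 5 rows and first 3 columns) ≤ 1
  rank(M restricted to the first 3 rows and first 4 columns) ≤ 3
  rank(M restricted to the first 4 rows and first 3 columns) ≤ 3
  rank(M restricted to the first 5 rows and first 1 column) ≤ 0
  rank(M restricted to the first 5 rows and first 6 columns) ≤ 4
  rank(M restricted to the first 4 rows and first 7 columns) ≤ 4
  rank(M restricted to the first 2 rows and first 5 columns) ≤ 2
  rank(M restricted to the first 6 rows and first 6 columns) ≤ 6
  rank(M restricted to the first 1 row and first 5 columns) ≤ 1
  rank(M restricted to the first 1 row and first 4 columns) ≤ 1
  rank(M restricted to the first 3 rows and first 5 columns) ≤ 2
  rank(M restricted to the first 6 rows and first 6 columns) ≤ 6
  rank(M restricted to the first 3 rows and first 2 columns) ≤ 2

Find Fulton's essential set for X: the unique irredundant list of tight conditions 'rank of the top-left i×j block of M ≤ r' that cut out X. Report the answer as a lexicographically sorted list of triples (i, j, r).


Rank table r_w(8×8) implied by the 15 constraints:

  R[1]: 0 | 1 | 1 | 1 | 1 | 1 | 1 | 1
  R[2]: 0 | 1 | 1 | 2 | 2 | 2 | 2 | 2
  R[3]: 0 | 1 | 1 | 2 | 2 | 3 | 3 | 3
  R[4]: 0 | 1 | 1 | 2 | 3 | 4 | 4 | 4
  R[5]: 0 | 1 | 1 | 2 | 3 | 4 | 5 | 5
  R[6]: 1 | 2 | 2 | 3 | 4 | 5 | 6 | 6
  R[7]: 1 | 2 | 3 | 4 | 5 | 6 | 7 | 7
  R[8]: 1 | 2 | 3 | 4 | 5 | 6 | 7 | 8

reading off 1-entries of Δ²R: w = (2, 4, 6, 5, 7, 1, 3, 8).

Fulton essential set (3 of the 10 Rothe cells):

[(3, 5, 2), (5, 1, 0), (5, 3, 1)]


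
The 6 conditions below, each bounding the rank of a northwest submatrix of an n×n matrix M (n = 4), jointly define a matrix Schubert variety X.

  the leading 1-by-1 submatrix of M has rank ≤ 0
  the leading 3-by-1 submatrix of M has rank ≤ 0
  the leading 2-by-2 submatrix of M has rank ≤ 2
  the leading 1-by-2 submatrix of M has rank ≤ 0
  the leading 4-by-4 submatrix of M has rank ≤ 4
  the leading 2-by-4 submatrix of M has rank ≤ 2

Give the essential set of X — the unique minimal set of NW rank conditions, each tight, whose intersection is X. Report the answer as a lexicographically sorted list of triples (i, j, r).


Reconstructing r_w from the 6 given conditions:

  row 1: 0 0 1 1
  row 2: 0 1 2 2
  row 3: 0 1 2 3
  row 4: 1 2 3 4

so w = (3, 2, 4, 1).

|D(w)|=4, |Ess(w)|=2:

[(1, 2, 0), (3, 1, 0)]


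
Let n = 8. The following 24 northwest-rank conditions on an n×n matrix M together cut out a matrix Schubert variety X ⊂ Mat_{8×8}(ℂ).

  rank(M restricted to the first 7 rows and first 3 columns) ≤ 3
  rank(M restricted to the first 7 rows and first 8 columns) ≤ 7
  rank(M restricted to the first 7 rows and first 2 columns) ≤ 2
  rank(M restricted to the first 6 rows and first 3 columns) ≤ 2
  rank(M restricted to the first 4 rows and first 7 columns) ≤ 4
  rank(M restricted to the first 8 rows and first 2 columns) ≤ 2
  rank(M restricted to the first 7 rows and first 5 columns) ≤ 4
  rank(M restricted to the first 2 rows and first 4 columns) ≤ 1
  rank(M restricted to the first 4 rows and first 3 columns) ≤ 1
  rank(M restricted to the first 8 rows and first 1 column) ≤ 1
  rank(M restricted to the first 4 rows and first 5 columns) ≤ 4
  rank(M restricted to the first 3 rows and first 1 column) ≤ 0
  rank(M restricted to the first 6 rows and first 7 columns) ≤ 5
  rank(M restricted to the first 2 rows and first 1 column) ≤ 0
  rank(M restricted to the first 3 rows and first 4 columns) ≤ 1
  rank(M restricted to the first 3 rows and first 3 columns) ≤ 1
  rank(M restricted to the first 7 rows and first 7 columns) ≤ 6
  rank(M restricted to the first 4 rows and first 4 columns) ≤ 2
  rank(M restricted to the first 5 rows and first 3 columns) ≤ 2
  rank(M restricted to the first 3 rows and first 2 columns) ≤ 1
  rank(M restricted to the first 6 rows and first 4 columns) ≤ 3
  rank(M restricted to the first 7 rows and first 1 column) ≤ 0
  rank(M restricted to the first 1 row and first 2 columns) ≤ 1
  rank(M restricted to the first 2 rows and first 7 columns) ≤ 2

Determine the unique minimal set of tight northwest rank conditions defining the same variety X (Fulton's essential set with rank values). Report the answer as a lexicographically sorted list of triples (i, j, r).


The tightest implied rank at each (i,j), from the 24 conditions:

  row 1: 0 1 1 1 1 1 1 1
  row 2: 0 1 1 1 2 2 2 2
  row 3: 0 1 1 1 2 3 3 3
  row 4: 0 1 1 2 3 4 4 4
  row 5: 0 1 2 3 4 5 5 5
  row 6: 0 1 2 3 4 5 5 6
  row 7: 0 1 2 3 4 5 6 7
  row 8: 1 2 3 4 5 6 7 8

giving w = (2, 5, 6, 4, 3, 8, 7, 1) via Δ²R.

4 SE-corners of the 13-cell Rothe diagram give Ess(w):

[(3, 4, 1), (4, 3, 1), (6, 7, 5), (7, 1, 0)]


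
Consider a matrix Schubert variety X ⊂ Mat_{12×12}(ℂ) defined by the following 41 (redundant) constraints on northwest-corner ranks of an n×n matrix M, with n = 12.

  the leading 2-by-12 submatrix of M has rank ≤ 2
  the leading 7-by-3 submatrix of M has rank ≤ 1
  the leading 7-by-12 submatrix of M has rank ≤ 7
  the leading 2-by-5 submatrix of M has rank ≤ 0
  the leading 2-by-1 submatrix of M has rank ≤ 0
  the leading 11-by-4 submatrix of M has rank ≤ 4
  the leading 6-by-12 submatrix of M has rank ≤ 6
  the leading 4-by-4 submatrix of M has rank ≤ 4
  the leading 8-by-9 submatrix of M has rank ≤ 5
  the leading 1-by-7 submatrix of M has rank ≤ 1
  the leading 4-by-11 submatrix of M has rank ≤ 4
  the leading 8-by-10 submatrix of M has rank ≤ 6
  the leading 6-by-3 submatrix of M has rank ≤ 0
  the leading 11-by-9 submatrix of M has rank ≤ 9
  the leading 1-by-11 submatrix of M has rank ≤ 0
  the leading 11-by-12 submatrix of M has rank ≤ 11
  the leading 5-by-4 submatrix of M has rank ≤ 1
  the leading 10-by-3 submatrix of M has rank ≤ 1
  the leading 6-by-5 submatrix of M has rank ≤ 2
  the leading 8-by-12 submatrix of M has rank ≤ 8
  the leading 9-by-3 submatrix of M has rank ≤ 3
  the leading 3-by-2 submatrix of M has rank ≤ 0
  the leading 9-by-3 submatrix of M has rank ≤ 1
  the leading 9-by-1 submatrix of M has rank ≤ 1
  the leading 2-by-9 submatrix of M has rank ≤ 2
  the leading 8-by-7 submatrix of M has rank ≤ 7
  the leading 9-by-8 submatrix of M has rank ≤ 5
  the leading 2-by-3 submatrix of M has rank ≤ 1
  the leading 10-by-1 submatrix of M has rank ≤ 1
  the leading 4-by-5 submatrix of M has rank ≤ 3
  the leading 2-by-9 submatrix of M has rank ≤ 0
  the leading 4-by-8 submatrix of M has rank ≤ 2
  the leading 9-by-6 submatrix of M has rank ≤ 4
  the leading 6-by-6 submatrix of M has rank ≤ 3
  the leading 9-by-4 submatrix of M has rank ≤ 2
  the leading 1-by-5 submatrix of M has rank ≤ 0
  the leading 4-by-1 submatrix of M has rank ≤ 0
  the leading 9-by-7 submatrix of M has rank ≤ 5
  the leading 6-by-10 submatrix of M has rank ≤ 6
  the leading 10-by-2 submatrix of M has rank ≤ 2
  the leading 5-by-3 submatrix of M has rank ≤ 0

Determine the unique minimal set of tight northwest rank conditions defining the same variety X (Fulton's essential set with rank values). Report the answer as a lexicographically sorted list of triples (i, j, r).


Propagating the 41 rank bounds to every northwest block:

  0, 0, 0, 0, 0, 0, 0, 0, 0, 0, 0, 1
  0, 0, 0, 0, 0, 0, 0, 0, 0, 1, 1, 2
  0, 0, 0, 1, 1, 1, 1, 1, 1, 2, 2, 3
  0, 0, 0, 1, 2, 2, 2, 2, 2, 3, 3, 4
  0, 0, 0, 1, 2, 3, 3, 3, 3, 4, 4, 5
  0, 0, 0, 1, 2, 3, 4, 4, 4, 5, 5, 6
  1, 1, 1, 2, 3, 4, 5, 5, 5, 6, 6, 7
  1, 1, 1, 2, 3, 4, 5, 5, 5, 6, 7, 8
  1, 1, 1, 2, 3, 4, 5, 5, 6, 7, 8, 9
  1, 1, 1, 2, 3, 4, 5, 6, 7, 8, 9, 10
  1, 2, 2, 3, 4, 5, 6, 7, 8, 9, 10, 11
  1, 2, 3, 4, 5, 6, 7, 8, 9, 10, 11, 12

second differences of R give the permutation w = (12, 10, 4, 5, 6, 7, 1, 11, 9, 8, 2, 3).

D(w) has 41 cells with 6 SE-corners; essential set:

[(1, 11, 0), (2, 9, 0), (6, 3, 0), (8, 9, 5), (9, 8, 5), (10, 3, 1)]


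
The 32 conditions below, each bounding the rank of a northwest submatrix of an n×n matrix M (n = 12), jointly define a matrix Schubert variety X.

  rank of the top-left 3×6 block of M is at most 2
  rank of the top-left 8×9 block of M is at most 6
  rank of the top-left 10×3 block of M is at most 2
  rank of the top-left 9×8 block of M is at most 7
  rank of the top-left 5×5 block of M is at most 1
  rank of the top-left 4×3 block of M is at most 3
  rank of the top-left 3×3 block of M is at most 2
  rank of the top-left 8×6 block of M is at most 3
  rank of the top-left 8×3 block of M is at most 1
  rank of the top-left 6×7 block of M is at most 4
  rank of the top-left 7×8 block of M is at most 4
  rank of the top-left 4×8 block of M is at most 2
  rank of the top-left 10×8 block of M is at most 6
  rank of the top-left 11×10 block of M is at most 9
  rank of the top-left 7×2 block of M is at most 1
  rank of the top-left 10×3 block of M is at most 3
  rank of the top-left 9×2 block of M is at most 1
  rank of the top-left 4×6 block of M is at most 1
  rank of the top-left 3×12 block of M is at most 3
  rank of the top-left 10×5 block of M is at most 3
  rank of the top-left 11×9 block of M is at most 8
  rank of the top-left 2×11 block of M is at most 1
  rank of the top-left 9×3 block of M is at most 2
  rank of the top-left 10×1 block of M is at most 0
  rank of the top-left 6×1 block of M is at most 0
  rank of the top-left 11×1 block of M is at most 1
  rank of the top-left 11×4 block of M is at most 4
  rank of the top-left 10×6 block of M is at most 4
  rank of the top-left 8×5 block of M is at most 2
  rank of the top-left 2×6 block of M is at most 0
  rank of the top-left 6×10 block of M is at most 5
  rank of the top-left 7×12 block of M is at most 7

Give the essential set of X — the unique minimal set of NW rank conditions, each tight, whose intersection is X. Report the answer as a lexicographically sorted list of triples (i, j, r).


Reconstructing r_w from the 32 given conditions:

  row 1: 0 | 0 | 0 | 0 | 0 | 0 | 1 | 1 | 1 | 1 | 1 | 1
  row 2: 0 | 0 | 0 | 0 | 0 | 0 | 1 | 1 | 1 | 1 | 1 | 2
  row 3: 0 | 1 | 1 | 1 | 1 | 1 | 2 | 2 | 2 | 2 | 2 | 3
  row 4: 0 | 1 | 1 | 1 | 1 | 1 | 2 | 2 | 3 | 3 | 3 | 4
  row 5: 0 | 1 | 1 | 1 | 1 | 2 | 3 | 3 | 4 | 4 | 4 | 5
  row 6: 0 | 1 | 1 | 2 | 2 | 3 | 4 | 4 | 5 | 5 | 5 | 6
  row 7: 0 | 1 | 1 | 2 | 2 | 3 | 4 | 4 | 5 | 6 | 6 | 7
  row 8: 0 | 1 | 1 | 2 | 2 | 3 | 4 | 5 | 6 | 7 | 7 | 8
  row 9: 0 | 1 | 2 | 3 | 3 | 4 | 5 | 6 | 7 | 8 | 8 | 9
  row 10: 0 | 1 | 2 | 3 | 3 | 4 | 5 | 6 | 7 | 8 | 9 | 10
  row 11: 1 | 2 | 3 | 4 | 4 | 5 | 6 | 7 | 8 | 9 | 10 | 11
  row 12: 1 | 2 | 3 | 4 | 5 | 6 | 7 | 8 | 9 | 10 | 11 | 12

second differences of R give the permutation w = (7, 12, 2, 9, 6, 4, 10, 8, 3, 11, 1, 5).

ℓ(w)=39; the 10 essential cells (i,j,r):

[(2, 6, 0), (2, 11, 1), (4, 6, 1), (4, 8, 2), (5, 5, 1), (7, 8, 4), (8, 3, 1), (8, 5, 2), (10, 1, 0), (10, 5, 3)]


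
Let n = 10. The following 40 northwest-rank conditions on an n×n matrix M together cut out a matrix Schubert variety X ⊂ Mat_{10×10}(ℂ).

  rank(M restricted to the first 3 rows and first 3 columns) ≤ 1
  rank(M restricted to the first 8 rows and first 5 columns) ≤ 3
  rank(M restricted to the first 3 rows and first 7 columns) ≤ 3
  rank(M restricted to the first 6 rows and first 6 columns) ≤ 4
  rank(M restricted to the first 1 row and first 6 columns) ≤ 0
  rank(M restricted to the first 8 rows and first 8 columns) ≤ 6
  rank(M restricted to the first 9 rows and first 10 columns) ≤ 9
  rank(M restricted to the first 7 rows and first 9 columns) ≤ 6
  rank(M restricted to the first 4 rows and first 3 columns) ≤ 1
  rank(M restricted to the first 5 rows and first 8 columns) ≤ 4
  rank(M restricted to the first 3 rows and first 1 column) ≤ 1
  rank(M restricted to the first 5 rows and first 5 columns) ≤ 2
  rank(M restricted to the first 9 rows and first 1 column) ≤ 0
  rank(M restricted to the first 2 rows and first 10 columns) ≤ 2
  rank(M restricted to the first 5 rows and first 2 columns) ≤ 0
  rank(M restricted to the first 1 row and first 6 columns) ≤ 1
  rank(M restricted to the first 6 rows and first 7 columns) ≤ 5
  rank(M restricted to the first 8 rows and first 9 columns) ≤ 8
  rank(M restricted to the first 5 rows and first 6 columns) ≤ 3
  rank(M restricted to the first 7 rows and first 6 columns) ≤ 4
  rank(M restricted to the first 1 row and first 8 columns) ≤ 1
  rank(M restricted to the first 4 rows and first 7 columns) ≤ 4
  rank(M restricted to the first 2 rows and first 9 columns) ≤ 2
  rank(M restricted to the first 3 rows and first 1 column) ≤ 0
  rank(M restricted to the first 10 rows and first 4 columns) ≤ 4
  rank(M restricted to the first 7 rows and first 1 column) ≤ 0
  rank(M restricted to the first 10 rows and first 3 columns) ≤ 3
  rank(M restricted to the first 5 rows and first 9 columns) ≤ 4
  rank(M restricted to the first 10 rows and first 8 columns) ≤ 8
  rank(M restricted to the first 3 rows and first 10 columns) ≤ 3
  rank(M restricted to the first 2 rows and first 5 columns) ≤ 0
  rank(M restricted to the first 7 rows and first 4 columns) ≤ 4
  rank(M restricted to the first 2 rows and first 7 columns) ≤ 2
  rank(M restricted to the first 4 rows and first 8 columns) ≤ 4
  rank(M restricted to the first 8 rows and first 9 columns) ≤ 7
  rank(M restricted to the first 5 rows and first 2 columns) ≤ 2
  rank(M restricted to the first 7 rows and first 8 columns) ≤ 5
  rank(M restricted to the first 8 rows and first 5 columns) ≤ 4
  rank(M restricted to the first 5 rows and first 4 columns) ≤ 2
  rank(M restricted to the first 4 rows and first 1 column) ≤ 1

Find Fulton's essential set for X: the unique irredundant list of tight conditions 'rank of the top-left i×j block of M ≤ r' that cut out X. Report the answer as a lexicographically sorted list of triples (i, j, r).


The tightest implied rank at each (i,j), from the 40 conditions:

  row 1: 0 | 0 | 0 | 0 | 0 | 0 | 1 | 1 | 1 | 1
  row 2: 0 | 0 | 0 | 0 | 0 | 1 | 2 | 2 | 2 | 2
  row 3: 0 | 0 | 1 | 1 | 1 | 2 | 3 | 3 | 3 | 3
  row 4: 0 | 0 | 1 | 2 | 2 | 3 | 4 | 4 | 4 | 4
  row 5: 0 | 0 | 1 | 2 | 2 | 3 | 4 | 4 | 4 | 5
  row 6: 0 | 1 | 2 | 3 | 3 | 4 | 5 | 5 | 5 | 6
  row 7: 0 | 1 | 2 | 3 | 3 | 4 | 5 | 5 | 6 | 7
  row 8: 0 | 1 | 2 | 3 | 3 | 4 | 5 | 6 | 7 | 8
  row 9: 0 | 1 | 2 | 3 | 4 | 5 | 6 | 7 | 8 | 9
  row 10: 1 | 2 | 3 | 4 | 5 | 6 | 7 | 8 | 9 | 10

so w = (7, 6, 3, 4, 10, 2, 9, 8, 5, 1).

Fulton essential set (8 of the 27 Rothe cells):

[(1, 6, 0), (2, 5, 0), (5, 2, 0), (5, 5, 2), (5, 9, 4), (7, 8, 5), (8, 5, 3), (9, 1, 0)]


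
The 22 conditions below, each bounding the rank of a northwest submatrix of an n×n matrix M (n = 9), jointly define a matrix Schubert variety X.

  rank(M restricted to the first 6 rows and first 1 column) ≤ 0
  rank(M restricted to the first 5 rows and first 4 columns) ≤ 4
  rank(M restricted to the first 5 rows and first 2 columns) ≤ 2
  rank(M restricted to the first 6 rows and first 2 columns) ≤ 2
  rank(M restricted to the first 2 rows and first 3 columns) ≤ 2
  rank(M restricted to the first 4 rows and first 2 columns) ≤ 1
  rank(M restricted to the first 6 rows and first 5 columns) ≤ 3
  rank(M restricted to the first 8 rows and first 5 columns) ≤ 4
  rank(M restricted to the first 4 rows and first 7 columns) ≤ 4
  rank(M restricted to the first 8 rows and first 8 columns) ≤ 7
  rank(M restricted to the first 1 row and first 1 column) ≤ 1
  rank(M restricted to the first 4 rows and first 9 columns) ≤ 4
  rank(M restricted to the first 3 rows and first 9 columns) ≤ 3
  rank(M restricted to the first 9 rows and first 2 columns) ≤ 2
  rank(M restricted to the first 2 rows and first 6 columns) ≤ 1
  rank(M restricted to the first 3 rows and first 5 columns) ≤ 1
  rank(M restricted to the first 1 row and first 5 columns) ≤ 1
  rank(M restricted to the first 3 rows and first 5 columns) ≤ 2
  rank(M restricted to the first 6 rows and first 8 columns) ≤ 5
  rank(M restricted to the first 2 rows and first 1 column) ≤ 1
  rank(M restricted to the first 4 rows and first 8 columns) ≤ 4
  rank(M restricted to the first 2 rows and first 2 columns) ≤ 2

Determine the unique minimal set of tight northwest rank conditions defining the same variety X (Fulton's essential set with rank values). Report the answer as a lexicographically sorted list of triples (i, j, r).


Computing R[i][j] = min implied NW-rank bound (n=9, 22 conditions):

  i=1: 0 1 1 1 1 1 1 1 1
  i=2: 0 1 1 1 1 1 2 2 2
  i=3: 0 1 1 1 1 2 3 3 3
  i=4: 0 1 2 2 2 3 4 4 4
  i=5: 0 1 2 3 3 4 5 5 5
  i=6: 0 1 2 3 3 4 5 5 6
  i=7: 1 2 3 4 4 5 6 6 7
  i=8: 1 2 3 4 4 5 6 7 8
  i=9: 1 2 3 4 5 6 7 8 9

hence w(1..9) = (2, 7, 6, 3, 4, 9, 1, 8, 5).

6 SE-corners of the 16-cell Rothe diagram give Ess(w):

[(2, 6, 1), (3, 5, 1), (6, 1, 0), (6, 5, 3), (6, 8, 5), (8, 5, 4)]


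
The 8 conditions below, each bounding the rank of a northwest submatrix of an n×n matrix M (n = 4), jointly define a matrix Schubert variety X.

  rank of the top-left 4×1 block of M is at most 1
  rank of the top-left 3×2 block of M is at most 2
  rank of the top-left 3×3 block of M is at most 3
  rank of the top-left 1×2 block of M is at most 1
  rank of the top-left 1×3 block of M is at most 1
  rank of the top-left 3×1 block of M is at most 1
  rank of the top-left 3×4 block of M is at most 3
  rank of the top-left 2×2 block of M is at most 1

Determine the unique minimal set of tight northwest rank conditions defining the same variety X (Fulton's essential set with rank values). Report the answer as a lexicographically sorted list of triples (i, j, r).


Computing R[i][j] = min implied NW-rank bound (n=4, 8 conditions):

  i=1: 1, 1, 1, 1
  i=2: 1, 1, 2, 2
  i=3: 1, 2, 3, 3
  i=4: 1, 2, 3, 4

hence w(1..4) = (1, 3, 2, 4).

Fulton essential set (the sole Rothe cell):

[(2, 2, 1)]


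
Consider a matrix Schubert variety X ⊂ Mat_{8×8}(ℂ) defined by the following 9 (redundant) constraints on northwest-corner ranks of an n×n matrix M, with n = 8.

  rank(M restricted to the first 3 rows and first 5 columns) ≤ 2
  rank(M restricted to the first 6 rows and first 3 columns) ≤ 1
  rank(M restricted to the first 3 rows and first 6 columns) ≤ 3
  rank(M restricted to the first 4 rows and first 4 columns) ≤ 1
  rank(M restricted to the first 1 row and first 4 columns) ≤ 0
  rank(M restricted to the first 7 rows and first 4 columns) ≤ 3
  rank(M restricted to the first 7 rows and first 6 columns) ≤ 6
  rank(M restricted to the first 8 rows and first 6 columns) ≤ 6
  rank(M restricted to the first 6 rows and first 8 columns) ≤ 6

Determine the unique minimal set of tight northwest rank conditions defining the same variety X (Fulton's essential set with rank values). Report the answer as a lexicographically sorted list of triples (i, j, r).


The tightest implied rank at each (i,j), from the 9 conditions:

  R[1]: 0  0  0  0  1  1  1  1
  R[2]: 1  1  1  1  2  2  2  2
  R[3]: 1  1  1  1  2  3  3  3
  R[4]: 1  1  1  1  2  3  4  4
  R[5]: 1  1  1  2  3  4  5  5
  R[6]: 1  1  1  2  3  4  5  6
  R[7]: 1  2  2  3  4  5  6  7
  R[8]: 1  2  3  4  5  6  7  8

so w = (5, 1, 6, 7, 4, 8, 2, 3).

D(w) has 14 cells with 3 SE-corners; essential set:

[(1, 4, 0), (4, 4, 1), (6, 3, 1)]


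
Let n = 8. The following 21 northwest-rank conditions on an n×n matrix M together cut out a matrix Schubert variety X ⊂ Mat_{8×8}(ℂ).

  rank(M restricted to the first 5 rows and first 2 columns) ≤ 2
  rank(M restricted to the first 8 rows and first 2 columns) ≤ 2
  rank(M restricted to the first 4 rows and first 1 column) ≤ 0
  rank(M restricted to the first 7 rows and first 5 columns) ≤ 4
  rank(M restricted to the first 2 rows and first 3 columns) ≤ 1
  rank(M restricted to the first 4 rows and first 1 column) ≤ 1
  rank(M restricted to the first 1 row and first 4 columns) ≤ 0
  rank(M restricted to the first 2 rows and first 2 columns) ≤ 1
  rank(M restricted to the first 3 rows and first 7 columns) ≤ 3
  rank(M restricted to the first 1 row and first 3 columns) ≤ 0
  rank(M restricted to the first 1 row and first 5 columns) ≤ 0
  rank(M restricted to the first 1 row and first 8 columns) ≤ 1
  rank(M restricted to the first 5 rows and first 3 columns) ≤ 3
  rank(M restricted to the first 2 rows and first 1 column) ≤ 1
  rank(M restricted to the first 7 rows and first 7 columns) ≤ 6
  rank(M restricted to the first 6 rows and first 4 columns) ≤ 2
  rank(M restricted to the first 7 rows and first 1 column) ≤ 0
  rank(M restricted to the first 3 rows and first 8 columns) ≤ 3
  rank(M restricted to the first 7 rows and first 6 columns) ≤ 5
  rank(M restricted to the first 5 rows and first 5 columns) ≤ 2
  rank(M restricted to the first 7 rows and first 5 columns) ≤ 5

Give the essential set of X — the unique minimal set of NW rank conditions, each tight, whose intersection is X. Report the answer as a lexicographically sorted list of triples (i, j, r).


Rank table r_w(8×8) implied by the 21 constraints:

  i=1: 0  0  0  0  0  1  1  1
  i=2: 0  1  1  1  1  2  2  2
  i=3: 0  1  2  2  2  3  3  3
  i=4: 0  1  2  2  2  3  4  4
  i=5: 0  1  2  2  2  3  4  5
  i=6: 0  1  2  2  3  4  5  6
  i=7: 0  1  2  3  4  5  6  7
  i=8: 1  2  3  4  5  6  7  8

so w = (6, 2, 3, 7, 8, 5, 4, 1).

D(w) has 16 cells with 4 SE-corners; essential set:

[(1, 5, 0), (5, 5, 2), (6, 4, 2), (7, 1, 0)]


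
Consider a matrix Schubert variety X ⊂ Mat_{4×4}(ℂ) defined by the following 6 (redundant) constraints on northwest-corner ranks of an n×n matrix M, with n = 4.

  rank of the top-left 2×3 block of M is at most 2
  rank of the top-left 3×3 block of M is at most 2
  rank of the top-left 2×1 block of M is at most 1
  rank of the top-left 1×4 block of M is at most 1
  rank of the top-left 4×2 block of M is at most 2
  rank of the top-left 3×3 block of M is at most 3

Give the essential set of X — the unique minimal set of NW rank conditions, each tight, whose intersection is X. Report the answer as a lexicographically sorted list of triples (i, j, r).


Rank table r_w(4×4) implied by the 6 constraints:

  row 1: 1  1  1  1
  row 2: 1  2  2  2
  row 3: 1  2  2  3
  row 4: 1  2  3  4

hence w(1..4) = (1, 2, 4, 3).

Rothe diagram D(w) (1 cell), 1 SE-corner (essential condition):

[(3, 3, 2)]
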